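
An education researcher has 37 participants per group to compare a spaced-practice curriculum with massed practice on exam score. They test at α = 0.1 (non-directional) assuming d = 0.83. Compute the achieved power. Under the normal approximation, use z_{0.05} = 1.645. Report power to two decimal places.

power ≈ 0.97

For two equal groups, power = Φ(d·√(n/2) − z_{α/2}).
d·√(n/2) = 0.83 × √(37/2) = 0.83 × 4.301 = 3.570.
z_β = 3.570 − 1.645 = 1.925.
Power = Φ(1.925) = 0.973.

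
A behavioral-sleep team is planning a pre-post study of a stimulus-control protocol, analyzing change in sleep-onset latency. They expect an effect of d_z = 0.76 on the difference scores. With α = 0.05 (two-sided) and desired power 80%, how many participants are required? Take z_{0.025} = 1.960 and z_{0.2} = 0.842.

For a paired (one-sample on differences) test: n = ((z_{α/2} + z_β) / d)².
z_{α/2} + z_β = 1.960 + 0.842 = 2.802.
n = (2.802 / 0.76)² = 3.687² = 13.59.
Round up.

n = 14 pairs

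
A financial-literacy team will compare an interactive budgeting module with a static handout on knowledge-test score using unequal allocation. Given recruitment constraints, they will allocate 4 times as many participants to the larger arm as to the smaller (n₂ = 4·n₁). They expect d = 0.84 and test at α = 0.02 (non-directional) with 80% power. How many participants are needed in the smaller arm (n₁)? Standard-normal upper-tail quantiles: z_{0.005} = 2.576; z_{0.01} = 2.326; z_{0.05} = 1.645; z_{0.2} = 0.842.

With allocation ratio k = n₂/n₁ = 4, Var(x̄₁−x̄₂) = σ²(1/n₁ + 1/(k·n₁)) = σ²·(k+1)/(k·n₁).
So n₁ = (1 + 1/k)·((z_{α/2} + z_β)/d)² = 1.250 × (3.168/0.84)².
n₁ = 1.250 × 14.22 = 17.8.
Round up: n₁ = 18, giving n₂ = 4 × 18 = 72.

n₁ = 18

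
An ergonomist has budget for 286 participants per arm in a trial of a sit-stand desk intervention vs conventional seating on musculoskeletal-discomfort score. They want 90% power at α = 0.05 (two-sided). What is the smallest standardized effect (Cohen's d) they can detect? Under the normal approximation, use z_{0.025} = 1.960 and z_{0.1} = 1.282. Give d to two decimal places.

d_min ≈ 0.27

For two independent groups of n = 286 each: d_min = (z_{α/2} + z_β)·√(2/n).
z-sum = 1.960 + 1.282 = 3.242.
d_min = 3.242 × √(2/286) = 3.242 × 0.0836 = 0.271.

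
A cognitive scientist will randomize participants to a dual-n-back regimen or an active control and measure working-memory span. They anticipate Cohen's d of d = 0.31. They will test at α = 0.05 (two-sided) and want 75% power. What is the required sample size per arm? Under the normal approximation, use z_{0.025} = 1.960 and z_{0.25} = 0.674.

For two independent groups with equal n: n = 2·((z_{α/2} + z_β) / d)².
z_{α/2} + z_β = 1.960 + 0.674 = 2.634.
n = 2 × (2.634 / 0.31)² = 2 × 8.497² = 2 × 72.20 = 144.4.
Round up to the next whole participant.

n = 145 per group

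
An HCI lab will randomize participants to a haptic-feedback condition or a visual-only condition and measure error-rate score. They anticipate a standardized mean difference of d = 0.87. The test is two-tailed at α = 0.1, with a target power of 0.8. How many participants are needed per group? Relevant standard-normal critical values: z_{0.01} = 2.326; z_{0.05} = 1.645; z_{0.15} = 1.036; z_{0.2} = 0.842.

For two independent groups with equal n: n = 2·((z_{α/2} + z_β) / d)².
z_{α/2} + z_β = 1.645 + 0.842 = 2.487.
n = 2 × (2.487 / 0.87)² = 2 × 2.859² = 2 × 8.17 = 16.3.
Round up to the next whole participant.

n = 17 per group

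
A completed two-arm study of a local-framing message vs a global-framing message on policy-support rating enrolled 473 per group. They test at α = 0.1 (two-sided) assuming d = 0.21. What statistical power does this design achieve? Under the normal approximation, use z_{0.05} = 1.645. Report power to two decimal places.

power ≈ 0.94

For two equal groups, power = Φ(d·√(n/2) − z_{α/2}).
d·√(n/2) = 0.21 × √(473/2) = 0.21 × 15.379 = 3.229.
z_β = 3.229 − 1.645 = 1.584.
Power = Φ(1.584) = 0.943.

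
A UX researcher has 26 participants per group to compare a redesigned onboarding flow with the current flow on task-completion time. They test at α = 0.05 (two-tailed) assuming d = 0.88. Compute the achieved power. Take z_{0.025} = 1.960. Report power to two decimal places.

power ≈ 0.89

For two equal groups, power = Φ(d·√(n/2) − z_{α/2}).
d·√(n/2) = 0.88 × √(26/2) = 0.88 × 3.606 = 3.173.
z_β = 3.173 − 1.960 = 1.213.
Power = Φ(1.213) = 0.887.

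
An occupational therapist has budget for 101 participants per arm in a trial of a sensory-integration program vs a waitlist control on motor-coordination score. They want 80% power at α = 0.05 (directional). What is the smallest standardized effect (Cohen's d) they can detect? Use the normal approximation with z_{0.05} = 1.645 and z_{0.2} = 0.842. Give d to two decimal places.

d_min ≈ 0.35

For two independent groups of n = 101 each: d_min = (z_{α} + z_β)·√(2/n).
z-sum = 1.645 + 0.842 = 2.487.
d_min = 2.487 × √(2/101) = 2.487 × 0.1407 = 0.350.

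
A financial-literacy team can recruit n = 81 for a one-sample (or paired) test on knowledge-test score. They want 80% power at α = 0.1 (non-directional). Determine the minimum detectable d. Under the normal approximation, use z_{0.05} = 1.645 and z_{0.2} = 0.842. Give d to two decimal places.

For a single sample (or paired design) of n = 81: d_min = (z_{α/2} + z_β)/√n.
z-sum = 1.645 + 0.842 = 2.487.
d_min = 2.487 / √81 = 2.487 / 9.000 = 0.276.

d_min ≈ 0.28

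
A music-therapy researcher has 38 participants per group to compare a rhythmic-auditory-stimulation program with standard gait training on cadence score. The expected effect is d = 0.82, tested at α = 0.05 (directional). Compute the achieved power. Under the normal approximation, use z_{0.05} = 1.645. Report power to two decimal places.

For two equal groups, power = Φ(d·√(n/2) − z_{α}).
d·√(n/2) = 0.82 × √(38/2) = 0.82 × 4.359 = 3.574.
z_β = 3.574 − 1.645 = 1.929.
Power = Φ(1.929) = 0.973.

power ≈ 0.97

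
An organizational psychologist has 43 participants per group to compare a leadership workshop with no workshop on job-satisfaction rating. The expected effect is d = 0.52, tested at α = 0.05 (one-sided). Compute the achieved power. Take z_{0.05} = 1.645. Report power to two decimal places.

power ≈ 0.78

For two equal groups, power = Φ(d·√(n/2) − z_{α}).
d·√(n/2) = 0.52 × √(43/2) = 0.52 × 4.637 = 2.411.
z_β = 2.411 − 1.645 = 0.766.
Power = Φ(0.766) = 0.778.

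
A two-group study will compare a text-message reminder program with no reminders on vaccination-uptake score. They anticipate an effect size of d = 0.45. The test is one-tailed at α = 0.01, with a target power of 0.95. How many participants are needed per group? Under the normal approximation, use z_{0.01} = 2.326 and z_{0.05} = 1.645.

n = 156 per group

For two independent groups with equal n: n = 2·((z_{α} + z_β) / d)².
z_{α} + z_β = 2.326 + 1.645 = 3.971.
n = 2 × (3.971 / 0.45)² = 2 × 8.824² = 2 × 77.87 = 155.7.
Round up to the next whole participant.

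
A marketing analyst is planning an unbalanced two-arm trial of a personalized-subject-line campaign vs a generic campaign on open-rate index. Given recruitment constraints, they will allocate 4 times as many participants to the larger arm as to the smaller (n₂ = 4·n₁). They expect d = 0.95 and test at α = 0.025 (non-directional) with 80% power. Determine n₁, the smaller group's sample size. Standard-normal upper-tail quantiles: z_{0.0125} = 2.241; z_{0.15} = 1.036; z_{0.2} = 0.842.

With allocation ratio k = n₂/n₁ = 4, Var(x̄₁−x̄₂) = σ²(1/n₁ + 1/(k·n₁)) = σ²·(k+1)/(k·n₁).
So n₁ = (1 + 1/k)·((z_{α/2} + z_β)/d)² = 1.250 × (3.083/0.95)².
n₁ = 1.250 × 10.53 = 13.2.
Round up: n₁ = 14, giving n₂ = 4 × 14 = 56.

n₁ = 14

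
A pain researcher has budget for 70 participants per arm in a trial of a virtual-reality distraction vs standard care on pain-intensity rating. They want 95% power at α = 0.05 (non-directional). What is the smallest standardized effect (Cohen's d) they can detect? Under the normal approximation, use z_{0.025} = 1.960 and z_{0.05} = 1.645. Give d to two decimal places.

For two independent groups of n = 70 each: d_min = (z_{α/2} + z_β)·√(2/n).
z-sum = 1.960 + 1.645 = 3.605.
d_min = 3.605 × √(2/70) = 3.605 × 0.1690 = 0.609.

d_min ≈ 0.61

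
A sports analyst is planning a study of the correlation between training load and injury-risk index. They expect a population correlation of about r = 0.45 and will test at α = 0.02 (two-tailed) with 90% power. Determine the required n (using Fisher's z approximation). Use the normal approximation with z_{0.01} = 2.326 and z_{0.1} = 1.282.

n = 59

Fisher's z: C = ½·ln((1+r)/(1−r)) = ½·ln(2.6364) = 0.4847.
n = ((z_{α/2} + z_β)/C)² + 3.
(2.326 + 1.282) / 0.4847 = 3.608 / 0.4847 = 7.444.
n = 7.444² + 3 = 55.41 + 3 = 58.4.
Round up.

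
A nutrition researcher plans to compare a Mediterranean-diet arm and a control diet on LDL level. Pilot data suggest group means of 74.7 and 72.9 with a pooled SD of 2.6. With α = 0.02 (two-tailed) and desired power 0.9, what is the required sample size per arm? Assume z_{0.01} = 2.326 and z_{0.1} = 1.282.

Cohen's d = |M₁ − M₂| / SD_pooled = |74.7 − 72.9| / 2.6 = 1.8 / 2.6 = 0.692.
For two independent groups with equal n: n = 2·((z_{α/2} + z_β) / d)².
z_{α/2} + z_β = 2.326 + 1.282 = 3.608.
n = 2 × (3.608 / 0.692)² = 2 × 5.214² = 2 × 27.18 = 54.4.
Round up to the next whole participant.

n = 55 per group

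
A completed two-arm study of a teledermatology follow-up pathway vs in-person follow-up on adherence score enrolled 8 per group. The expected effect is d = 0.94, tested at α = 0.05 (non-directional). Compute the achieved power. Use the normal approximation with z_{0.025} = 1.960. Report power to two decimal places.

power ≈ 0.47

For two equal groups, power = Φ(d·√(n/2) − z_{α/2}).
d·√(n/2) = 0.94 × √(8/2) = 0.94 × 2.000 = 1.880.
z_β = 1.880 − 1.960 = -0.080.
Power = Φ(-0.080) = 0.468.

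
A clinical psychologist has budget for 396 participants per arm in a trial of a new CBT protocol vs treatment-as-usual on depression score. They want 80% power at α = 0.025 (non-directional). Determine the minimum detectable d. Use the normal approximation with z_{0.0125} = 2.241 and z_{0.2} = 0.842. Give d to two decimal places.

d_min ≈ 0.22

For two independent groups of n = 396 each: d_min = (z_{α/2} + z_β)·√(2/n).
z-sum = 2.241 + 0.842 = 3.083.
d_min = 3.083 × √(2/396) = 3.083 × 0.0711 = 0.219.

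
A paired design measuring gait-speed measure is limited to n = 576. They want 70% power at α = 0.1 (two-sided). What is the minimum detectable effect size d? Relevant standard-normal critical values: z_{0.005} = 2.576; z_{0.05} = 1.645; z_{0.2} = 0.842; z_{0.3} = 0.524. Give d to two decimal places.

For a single sample (or paired design) of n = 576: d_min = (z_{α/2} + z_β)/√n.
z-sum = 1.645 + 0.524 = 2.169.
d_min = 2.169 / √576 = 2.169 / 24.000 = 0.090.

d_min ≈ 0.09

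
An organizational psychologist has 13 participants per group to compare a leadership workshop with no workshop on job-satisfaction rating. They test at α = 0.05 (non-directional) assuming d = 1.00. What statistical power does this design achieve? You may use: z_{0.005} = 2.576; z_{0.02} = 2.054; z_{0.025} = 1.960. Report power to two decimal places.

power ≈ 0.72

For two equal groups, power = Φ(d·√(n/2) − z_{α/2}).
d·√(n/2) = 1.00 × √(13/2) = 1.00 × 2.550 = 2.550.
z_β = 2.550 − 1.960 = 0.590.
Power = Φ(0.590) = 0.722.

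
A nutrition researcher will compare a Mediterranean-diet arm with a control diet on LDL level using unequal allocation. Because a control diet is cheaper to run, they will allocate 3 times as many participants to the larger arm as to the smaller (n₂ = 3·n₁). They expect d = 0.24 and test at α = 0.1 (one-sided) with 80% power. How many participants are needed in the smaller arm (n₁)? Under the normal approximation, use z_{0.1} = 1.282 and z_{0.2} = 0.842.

n₁ = 105

With allocation ratio k = n₂/n₁ = 3, Var(x̄₁−x̄₂) = σ²(1/n₁ + 1/(k·n₁)) = σ²·(k+1)/(k·n₁).
So n₁ = (1 + 1/k)·((z_{α} + z_β)/d)² = 1.333 × (2.124/0.24)².
n₁ = 1.333 × 78.32 = 104.4.
Round up: n₁ = 105, giving n₂ = 3 × 105 = 315.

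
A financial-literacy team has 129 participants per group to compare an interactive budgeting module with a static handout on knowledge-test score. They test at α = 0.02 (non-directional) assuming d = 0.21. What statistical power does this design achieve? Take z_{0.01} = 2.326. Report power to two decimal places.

power ≈ 0.26

For two equal groups, power = Φ(d·√(n/2) − z_{α/2}).
d·√(n/2) = 0.21 × √(129/2) = 0.21 × 8.031 = 1.687.
z_β = 1.687 − 2.326 = -0.639.
Power = Φ(-0.639) = 0.261.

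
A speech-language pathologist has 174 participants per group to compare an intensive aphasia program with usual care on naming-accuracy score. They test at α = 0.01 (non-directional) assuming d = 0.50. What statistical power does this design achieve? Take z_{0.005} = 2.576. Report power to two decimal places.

power ≈ 0.98

For two equal groups, power = Φ(d·√(n/2) − z_{α/2}).
d·√(n/2) = 0.50 × √(174/2) = 0.50 × 9.327 = 4.664.
z_β = 4.664 − 2.576 = 2.088.
Power = Φ(2.088) = 0.982.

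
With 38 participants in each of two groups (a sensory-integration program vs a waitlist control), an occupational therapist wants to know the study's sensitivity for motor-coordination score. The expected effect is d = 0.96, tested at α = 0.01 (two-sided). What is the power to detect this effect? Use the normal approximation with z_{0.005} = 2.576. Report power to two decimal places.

power ≈ 0.95

For two equal groups, power = Φ(d·√(n/2) − z_{α/2}).
d·√(n/2) = 0.96 × √(38/2) = 0.96 × 4.359 = 4.185.
z_β = 4.185 − 2.576 = 1.609.
Power = Φ(1.609) = 0.946.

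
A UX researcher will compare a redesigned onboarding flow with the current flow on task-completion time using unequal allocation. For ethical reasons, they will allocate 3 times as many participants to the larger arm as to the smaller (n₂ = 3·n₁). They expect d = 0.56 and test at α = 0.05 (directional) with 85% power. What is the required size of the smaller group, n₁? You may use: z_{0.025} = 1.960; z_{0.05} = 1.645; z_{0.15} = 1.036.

With allocation ratio k = n₂/n₁ = 3, Var(x̄₁−x̄₂) = σ²(1/n₁ + 1/(k·n₁)) = σ²·(k+1)/(k·n₁).
So n₁ = (1 + 1/k)·((z_{α} + z_β)/d)² = 1.333 × (2.681/0.56)².
n₁ = 1.333 × 22.92 = 30.6.
Round up: n₁ = 31, giving n₂ = 3 × 31 = 93.

n₁ = 31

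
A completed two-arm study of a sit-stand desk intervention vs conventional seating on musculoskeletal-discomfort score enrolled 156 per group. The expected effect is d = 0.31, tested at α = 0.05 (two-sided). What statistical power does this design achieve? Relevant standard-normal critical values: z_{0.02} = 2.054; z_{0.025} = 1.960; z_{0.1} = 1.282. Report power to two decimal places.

power ≈ 0.78

For two equal groups, power = Φ(d·√(n/2) − z_{α/2}).
d·√(n/2) = 0.31 × √(156/2) = 0.31 × 8.832 = 2.738.
z_β = 2.738 − 1.960 = 0.778.
Power = Φ(0.778) = 0.782.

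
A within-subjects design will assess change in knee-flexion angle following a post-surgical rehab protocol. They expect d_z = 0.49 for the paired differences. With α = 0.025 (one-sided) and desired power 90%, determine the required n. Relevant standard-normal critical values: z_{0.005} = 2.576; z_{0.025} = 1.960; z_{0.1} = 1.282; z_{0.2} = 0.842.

For a paired (one-sample on differences) test: n = ((z_{α} + z_β) / d)².
z_{α} + z_β = 1.960 + 1.282 = 3.242.
n = (3.242 / 0.49)² = 6.616² = 43.78.
Round up.

n = 44 pairs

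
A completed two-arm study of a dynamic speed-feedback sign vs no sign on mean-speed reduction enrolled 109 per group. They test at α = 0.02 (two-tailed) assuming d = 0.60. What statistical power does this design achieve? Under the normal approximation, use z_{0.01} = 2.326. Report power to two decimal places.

power ≈ 0.98

For two equal groups, power = Φ(d·√(n/2) − z_{α/2}).
d·√(n/2) = 0.60 × √(109/2) = 0.60 × 7.382 = 4.429.
z_β = 4.429 − 2.326 = 2.103.
Power = Φ(2.103) = 0.982.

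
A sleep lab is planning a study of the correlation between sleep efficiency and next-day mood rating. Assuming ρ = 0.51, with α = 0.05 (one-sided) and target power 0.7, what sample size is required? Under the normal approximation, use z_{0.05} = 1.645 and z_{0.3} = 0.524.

n = 18

Fisher's z: C = ½·ln((1+r)/(1−r)) = ½·ln(3.0816) = 0.5627.
n = ((z_{α} + z_β)/C)² + 3.
(1.645 + 0.524) / 0.5627 = 2.169 / 0.5627 = 3.855.
n = 3.855² + 3 = 14.86 + 3 = 17.9.
Round up.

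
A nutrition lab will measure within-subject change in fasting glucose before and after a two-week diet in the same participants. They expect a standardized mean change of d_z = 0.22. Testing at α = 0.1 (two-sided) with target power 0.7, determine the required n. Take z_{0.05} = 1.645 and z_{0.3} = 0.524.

n = 98 pairs

For a paired (one-sample on differences) test: n = ((z_{α/2} + z_β) / d)².
z_{α/2} + z_β = 1.645 + 0.524 = 2.169.
n = (2.169 / 0.22)² = 9.859² = 97.20.
Round up.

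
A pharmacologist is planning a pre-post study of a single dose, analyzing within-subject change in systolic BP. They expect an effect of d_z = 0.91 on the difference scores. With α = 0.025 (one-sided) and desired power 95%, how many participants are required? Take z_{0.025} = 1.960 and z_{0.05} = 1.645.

For a paired (one-sample on differences) test: n = ((z_{α} + z_β) / d)².
z_{α} + z_β = 1.960 + 1.645 = 3.605.
n = (3.605 / 0.91)² = 3.962² = 15.69.
Round up.

n = 16 pairs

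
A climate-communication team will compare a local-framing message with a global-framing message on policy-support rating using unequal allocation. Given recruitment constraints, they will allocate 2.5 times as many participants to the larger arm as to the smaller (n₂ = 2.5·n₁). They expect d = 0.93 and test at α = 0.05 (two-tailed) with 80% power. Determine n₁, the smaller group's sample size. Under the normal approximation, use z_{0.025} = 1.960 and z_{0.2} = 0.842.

With allocation ratio k = n₂/n₁ = 2.5, Var(x̄₁−x̄₂) = σ²(1/n₁ + 1/(k·n₁)) = σ²·(k+1)/(k·n₁).
So n₁ = (1 + 1/k)·((z_{α/2} + z_β)/d)² = 1.400 × (2.802/0.93)².
n₁ = 1.400 × 9.08 = 12.7.
Round up: n₁ = 13, giving n₂ = ⌈2.5 × 13⌉ = ⌈32.5⌉ = 33.

n₁ = 13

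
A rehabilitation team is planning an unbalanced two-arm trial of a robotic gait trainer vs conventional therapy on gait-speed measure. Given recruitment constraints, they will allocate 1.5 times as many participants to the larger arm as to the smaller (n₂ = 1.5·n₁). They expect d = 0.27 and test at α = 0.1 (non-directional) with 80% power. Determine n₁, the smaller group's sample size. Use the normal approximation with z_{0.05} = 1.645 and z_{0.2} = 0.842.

n₁ = 142

With allocation ratio k = n₂/n₁ = 1.5, Var(x̄₁−x̄₂) = σ²(1/n₁ + 1/(k·n₁)) = σ²·(k+1)/(k·n₁).
So n₁ = (1 + 1/k)·((z_{α/2} + z_β)/d)² = 1.667 × (2.487/0.27)².
n₁ = 1.667 × 84.84 = 141.4.
Round up: n₁ = 142, giving n₂ = 1.5 × 142 = 213.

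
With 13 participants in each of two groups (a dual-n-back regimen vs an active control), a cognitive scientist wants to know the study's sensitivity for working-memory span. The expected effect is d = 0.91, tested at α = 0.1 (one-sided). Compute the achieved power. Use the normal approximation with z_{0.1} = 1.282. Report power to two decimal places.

power ≈ 0.85

For two equal groups, power = Φ(d·√(n/2) − z_{α}).
d·√(n/2) = 0.91 × √(13/2) = 0.91 × 2.550 = 2.320.
z_β = 2.320 − 1.282 = 1.038.
Power = Φ(1.038) = 0.850.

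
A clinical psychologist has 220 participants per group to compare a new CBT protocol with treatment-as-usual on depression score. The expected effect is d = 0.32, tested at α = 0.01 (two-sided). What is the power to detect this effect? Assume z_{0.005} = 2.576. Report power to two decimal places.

For two equal groups, power = Φ(d·√(n/2) − z_{α/2}).
d·√(n/2) = 0.32 × √(220/2) = 0.32 × 10.488 = 3.356.
z_β = 3.356 − 2.576 = 0.780.
Power = Φ(0.780) = 0.782.

power ≈ 0.78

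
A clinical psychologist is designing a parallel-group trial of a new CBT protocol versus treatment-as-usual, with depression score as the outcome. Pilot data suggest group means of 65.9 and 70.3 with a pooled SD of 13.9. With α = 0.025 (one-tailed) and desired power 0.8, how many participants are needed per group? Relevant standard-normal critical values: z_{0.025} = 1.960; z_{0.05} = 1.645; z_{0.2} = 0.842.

n = 157 per group

Cohen's d = |M₁ − M₂| / SD_pooled = |65.9 − 70.3| / 13.9 = 4.4 / 13.9 = 0.317.
For two independent groups with equal n: n = 2·((z_{α} + z_β) / d)².
z_{α} + z_β = 1.960 + 0.842 = 2.802.
n = 2 × (2.802 / 0.317)² = 2 × 8.839² = 2 × 78.13 = 156.3.
Round up to the next whole participant.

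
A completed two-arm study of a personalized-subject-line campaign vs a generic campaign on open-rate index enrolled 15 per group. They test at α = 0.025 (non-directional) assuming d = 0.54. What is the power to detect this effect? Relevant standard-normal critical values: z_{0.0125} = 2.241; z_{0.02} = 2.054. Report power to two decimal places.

power ≈ 0.22

For two equal groups, power = Φ(d·√(n/2) − z_{α/2}).
d·√(n/2) = 0.54 × √(15/2) = 0.54 × 2.739 = 1.479.
z_β = 1.479 − 2.241 = -0.762.
Power = Φ(-0.762) = 0.223.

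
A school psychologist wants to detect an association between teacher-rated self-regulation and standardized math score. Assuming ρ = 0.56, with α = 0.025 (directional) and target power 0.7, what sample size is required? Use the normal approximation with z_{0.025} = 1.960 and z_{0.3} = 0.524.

n = 19

Fisher's z: C = ½·ln((1+r)/(1−r)) = ½·ln(3.5455) = 0.6328.
n = ((z_{α} + z_β)/C)² + 3.
(1.960 + 0.524) / 0.6328 = 2.484 / 0.6328 = 3.925.
n = 3.925² + 3 = 15.41 + 3 = 18.4.
Round up.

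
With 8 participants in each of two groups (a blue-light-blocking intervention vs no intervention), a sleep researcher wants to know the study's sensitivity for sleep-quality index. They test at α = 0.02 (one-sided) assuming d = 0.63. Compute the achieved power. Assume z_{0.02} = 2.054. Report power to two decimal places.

power ≈ 0.21

For two equal groups, power = Φ(d·√(n/2) − z_{α}).
d·√(n/2) = 0.63 × √(8/2) = 0.63 × 2.000 = 1.260.
z_β = 1.260 − 2.054 = -0.794.
Power = Φ(-0.794) = 0.214.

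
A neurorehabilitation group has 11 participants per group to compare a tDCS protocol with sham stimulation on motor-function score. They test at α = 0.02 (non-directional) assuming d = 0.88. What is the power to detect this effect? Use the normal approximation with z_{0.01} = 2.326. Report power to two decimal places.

power ≈ 0.40

For two equal groups, power = Φ(d·√(n/2) − z_{α/2}).
d·√(n/2) = 0.88 × √(11/2) = 0.88 × 2.345 = 2.064.
z_β = 2.064 − 2.326 = -0.262.
Power = Φ(-0.262) = 0.397.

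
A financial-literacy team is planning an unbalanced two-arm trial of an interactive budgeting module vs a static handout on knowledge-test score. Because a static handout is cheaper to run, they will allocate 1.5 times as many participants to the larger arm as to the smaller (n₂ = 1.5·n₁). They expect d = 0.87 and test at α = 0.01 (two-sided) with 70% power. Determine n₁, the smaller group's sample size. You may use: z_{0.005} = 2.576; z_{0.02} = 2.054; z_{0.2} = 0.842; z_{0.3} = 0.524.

n₁ = 22

With allocation ratio k = n₂/n₁ = 1.5, Var(x̄₁−x̄₂) = σ²(1/n₁ + 1/(k·n₁)) = σ²·(k+1)/(k·n₁).
So n₁ = (1 + 1/k)·((z_{α/2} + z_β)/d)² = 1.667 × (3.100/0.87)².
n₁ = 1.667 × 12.70 = 21.2.
Round up: n₁ = 22, giving n₂ = 1.5 × 22 = 33.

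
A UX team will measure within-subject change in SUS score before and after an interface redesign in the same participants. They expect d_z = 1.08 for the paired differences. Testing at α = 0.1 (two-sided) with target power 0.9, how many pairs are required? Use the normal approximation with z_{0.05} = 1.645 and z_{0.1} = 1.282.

n = 8 pairs

For a paired (one-sample on differences) test: n = ((z_{α/2} + z_β) / d)².
z_{α/2} + z_β = 1.645 + 1.282 = 2.927.
n = (2.927 / 1.08)² = 2.710² = 7.35.
Round up.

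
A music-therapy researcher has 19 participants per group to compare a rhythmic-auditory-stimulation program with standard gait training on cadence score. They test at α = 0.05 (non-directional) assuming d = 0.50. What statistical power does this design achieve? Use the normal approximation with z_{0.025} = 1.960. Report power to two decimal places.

For two equal groups, power = Φ(d·√(n/2) − z_{α/2}).
d·√(n/2) = 0.50 × √(19/2) = 0.50 × 3.082 = 1.541.
z_β = 1.541 − 1.960 = -0.419.
Power = Φ(-0.419) = 0.338.

power ≈ 0.34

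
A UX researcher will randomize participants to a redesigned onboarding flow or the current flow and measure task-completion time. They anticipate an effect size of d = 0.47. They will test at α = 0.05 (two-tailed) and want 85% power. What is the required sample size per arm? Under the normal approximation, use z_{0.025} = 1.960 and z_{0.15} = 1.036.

For two independent groups with equal n: n = 2·((z_{α/2} + z_β) / d)².
z_{α/2} + z_β = 1.960 + 1.036 = 2.996.
n = 2 × (2.996 / 0.47)² = 2 × 6.374² = 2 × 40.63 = 81.3.
Round up to the next whole participant.

n = 82 per group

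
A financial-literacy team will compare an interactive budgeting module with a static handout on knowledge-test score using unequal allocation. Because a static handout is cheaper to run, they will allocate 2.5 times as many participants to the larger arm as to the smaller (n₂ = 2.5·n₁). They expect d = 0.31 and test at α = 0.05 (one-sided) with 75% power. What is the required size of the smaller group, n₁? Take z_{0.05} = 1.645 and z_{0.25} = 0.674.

n₁ = 79

With allocation ratio k = n₂/n₁ = 2.5, Var(x̄₁−x̄₂) = σ²(1/n₁ + 1/(k·n₁)) = σ²·(k+1)/(k·n₁).
So n₁ = (1 + 1/k)·((z_{α} + z_β)/d)² = 1.400 × (2.319/0.31)².
n₁ = 1.400 × 55.96 = 78.3.
Round up: n₁ = 79, giving n₂ = ⌈2.5 × 79⌉ = ⌈197.5⌉ = 198.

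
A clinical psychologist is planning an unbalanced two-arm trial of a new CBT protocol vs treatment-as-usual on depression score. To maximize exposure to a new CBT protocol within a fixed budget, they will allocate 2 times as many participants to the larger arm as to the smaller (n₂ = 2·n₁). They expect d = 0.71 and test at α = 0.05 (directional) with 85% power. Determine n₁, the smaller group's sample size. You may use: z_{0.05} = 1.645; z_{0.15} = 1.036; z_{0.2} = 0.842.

n₁ = 22

With allocation ratio k = n₂/n₁ = 2, Var(x̄₁−x̄₂) = σ²(1/n₁ + 1/(k·n₁)) = σ²·(k+1)/(k·n₁).
So n₁ = (1 + 1/k)·((z_{α} + z_β)/d)² = 1.500 × (2.681/0.71)².
n₁ = 1.500 × 14.26 = 21.4.
Round up: n₁ = 22, giving n₂ = 2 × 22 = 44.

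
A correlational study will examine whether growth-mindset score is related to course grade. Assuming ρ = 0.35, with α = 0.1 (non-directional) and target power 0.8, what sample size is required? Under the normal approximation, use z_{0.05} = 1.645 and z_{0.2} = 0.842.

n = 50

Fisher's z: C = ½·ln((1+r)/(1−r)) = ½·ln(2.0769) = 0.3654.
n = ((z_{α/2} + z_β)/C)² + 3.
(1.645 + 0.842) / 0.3654 = 2.487 / 0.3654 = 6.806.
n = 6.806² + 3 = 46.32 + 3 = 49.3.
Round up.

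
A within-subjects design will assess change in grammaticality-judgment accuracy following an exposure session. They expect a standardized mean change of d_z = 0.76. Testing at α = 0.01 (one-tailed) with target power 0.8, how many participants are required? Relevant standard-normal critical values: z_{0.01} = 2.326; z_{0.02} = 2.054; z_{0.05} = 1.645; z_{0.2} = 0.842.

n = 18 pairs

For a paired (one-sample on differences) test: n = ((z_{α} + z_β) / d)².
z_{α} + z_β = 2.326 + 0.842 = 3.168.
n = (3.168 / 0.76)² = 4.168² = 17.38.
Round up.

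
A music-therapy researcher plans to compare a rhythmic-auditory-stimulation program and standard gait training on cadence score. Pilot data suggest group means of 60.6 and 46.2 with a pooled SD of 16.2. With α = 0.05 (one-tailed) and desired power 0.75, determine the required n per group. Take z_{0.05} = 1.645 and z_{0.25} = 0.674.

Cohen's d = |M₁ − M₂| / SD_pooled = |60.6 − 46.2| / 16.2 = 14.4 / 16.2 = 0.889.
For two independent groups with equal n: n = 2·((z_{α} + z_β) / d)².
z_{α} + z_β = 1.645 + 0.674 = 2.319.
n = 2 × (2.319 / 0.889)² = 2 × 2.609² = 2 × 6.80 = 13.6.
Round up to the next whole participant.

n = 14 per group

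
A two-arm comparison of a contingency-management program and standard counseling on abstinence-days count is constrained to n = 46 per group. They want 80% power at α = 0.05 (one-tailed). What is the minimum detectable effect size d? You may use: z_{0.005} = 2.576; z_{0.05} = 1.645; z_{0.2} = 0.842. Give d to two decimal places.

For two independent groups of n = 46 each: d_min = (z_{α} + z_β)·√(2/n).
z-sum = 1.645 + 0.842 = 2.487.
d_min = 2.487 × √(2/46) = 2.487 × 0.2085 = 0.519.

d_min ≈ 0.52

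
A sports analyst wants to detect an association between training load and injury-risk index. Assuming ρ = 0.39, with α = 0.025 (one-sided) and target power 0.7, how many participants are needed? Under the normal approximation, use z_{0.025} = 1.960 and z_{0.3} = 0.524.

n = 40

Fisher's z: C = ½·ln((1+r)/(1−r)) = ½·ln(2.2787) = 0.4118.
n = ((z_{α} + z_β)/C)² + 3.
(1.960 + 0.524) / 0.4118 = 2.484 / 0.4118 = 6.032.
n = 6.032² + 3 = 36.39 + 3 = 39.4.
Round up.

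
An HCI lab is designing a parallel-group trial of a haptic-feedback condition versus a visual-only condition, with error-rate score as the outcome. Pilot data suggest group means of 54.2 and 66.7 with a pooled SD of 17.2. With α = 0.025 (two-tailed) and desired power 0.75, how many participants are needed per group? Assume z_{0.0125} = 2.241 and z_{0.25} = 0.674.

Cohen's d = |M₁ − M₂| / SD_pooled = |54.2 − 66.7| / 17.2 = 12.5 / 17.2 = 0.727.
For two independent groups with equal n: n = 2·((z_{α/2} + z_β) / d)².
z_{α/2} + z_β = 2.241 + 0.674 = 2.915.
n = 2 × (2.915 / 0.727)² = 2 × 4.010² = 2 × 16.08 = 32.2.
Round up to the next whole participant.

n = 33 per group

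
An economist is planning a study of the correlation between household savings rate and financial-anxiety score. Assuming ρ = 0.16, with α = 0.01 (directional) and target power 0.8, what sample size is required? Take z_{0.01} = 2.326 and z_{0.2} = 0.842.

n = 389

Fisher's z: C = ½·ln((1+r)/(1−r)) = ½·ln(1.3810) = 0.1614.
n = ((z_{α} + z_β)/C)² + 3.
(2.326 + 0.842) / 0.1614 = 3.168 / 0.1614 = 19.628.
n = 19.628² + 3 = 385.27 + 3 = 388.3.
Round up.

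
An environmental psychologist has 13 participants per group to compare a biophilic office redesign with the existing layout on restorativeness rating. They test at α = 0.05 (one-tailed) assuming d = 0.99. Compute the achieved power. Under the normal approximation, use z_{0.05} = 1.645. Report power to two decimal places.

For two equal groups, power = Φ(d·√(n/2) − z_{α}).
d·√(n/2) = 0.99 × √(13/2) = 0.99 × 2.550 = 2.524.
z_β = 2.524 − 1.645 = 0.879.
Power = Φ(0.879) = 0.810.

power ≈ 0.81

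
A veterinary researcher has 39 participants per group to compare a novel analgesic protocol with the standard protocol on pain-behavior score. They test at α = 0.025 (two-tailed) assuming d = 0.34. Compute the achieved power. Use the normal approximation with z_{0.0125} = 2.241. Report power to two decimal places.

For two equal groups, power = Φ(d·√(n/2) − z_{α/2}).
d·√(n/2) = 0.34 × √(39/2) = 0.34 × 4.416 = 1.501.
z_β = 1.501 − 2.241 = -0.740.
Power = Φ(-0.740) = 0.230.

power ≈ 0.23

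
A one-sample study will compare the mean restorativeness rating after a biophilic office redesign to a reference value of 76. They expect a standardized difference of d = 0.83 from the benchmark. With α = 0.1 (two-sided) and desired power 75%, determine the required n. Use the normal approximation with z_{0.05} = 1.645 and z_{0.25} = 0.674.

n = 8

For a one-sample test: n = ((z_{α/2} + z_β) / d)².
z_{α/2} + z_β = 1.645 + 0.674 = 2.319.
n = (2.319 / 0.83)² = 2.794² = 7.81.
Round up.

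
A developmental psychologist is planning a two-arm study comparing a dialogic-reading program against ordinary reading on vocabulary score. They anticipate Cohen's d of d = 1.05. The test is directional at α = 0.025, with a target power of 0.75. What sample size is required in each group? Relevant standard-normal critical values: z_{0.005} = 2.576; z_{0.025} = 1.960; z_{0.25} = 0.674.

n = 13 per group

For two independent groups with equal n: n = 2·((z_{α} + z_β) / d)².
z_{α} + z_β = 1.960 + 0.674 = 2.634.
n = 2 × (2.634 / 1.05)² = 2 × 2.509² = 2 × 6.29 = 12.6.
Round up to the next whole participant.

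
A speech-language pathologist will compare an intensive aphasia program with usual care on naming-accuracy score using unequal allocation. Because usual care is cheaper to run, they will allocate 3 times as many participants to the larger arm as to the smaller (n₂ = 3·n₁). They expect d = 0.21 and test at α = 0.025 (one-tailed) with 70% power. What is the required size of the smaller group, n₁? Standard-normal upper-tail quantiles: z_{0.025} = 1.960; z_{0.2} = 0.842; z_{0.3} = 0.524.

With allocation ratio k = n₂/n₁ = 3, Var(x̄₁−x̄₂) = σ²(1/n₁ + 1/(k·n₁)) = σ²·(k+1)/(k·n₁).
So n₁ = (1 + 1/k)·((z_{α} + z_β)/d)² = 1.333 × (2.484/0.21)².
n₁ = 1.333 × 139.92 = 186.6.
Round up: n₁ = 187, giving n₂ = 3 × 187 = 561.

n₁ = 187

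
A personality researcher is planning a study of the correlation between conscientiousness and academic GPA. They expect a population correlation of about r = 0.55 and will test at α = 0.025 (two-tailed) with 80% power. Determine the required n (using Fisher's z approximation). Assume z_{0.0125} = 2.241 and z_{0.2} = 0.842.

Fisher's z: C = ½·ln((1+r)/(1−r)) = ½·ln(3.4444) = 0.6184.
n = ((z_{α/2} + z_β)/C)² + 3.
(2.241 + 0.842) / 0.6184 = 3.083 / 0.6184 = 4.985.
n = 4.985² + 3 = 24.85 + 3 = 27.9.
Round up.

n = 28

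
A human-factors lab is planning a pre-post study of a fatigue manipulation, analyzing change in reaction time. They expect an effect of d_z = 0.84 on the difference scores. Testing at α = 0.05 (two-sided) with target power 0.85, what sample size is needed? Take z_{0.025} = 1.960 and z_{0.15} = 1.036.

n = 13 pairs

For a paired (one-sample on differences) test: n = ((z_{α/2} + z_β) / d)².
z_{α/2} + z_β = 1.960 + 1.036 = 2.996.
n = (2.996 / 0.84)² = 3.567² = 12.72.
Round up.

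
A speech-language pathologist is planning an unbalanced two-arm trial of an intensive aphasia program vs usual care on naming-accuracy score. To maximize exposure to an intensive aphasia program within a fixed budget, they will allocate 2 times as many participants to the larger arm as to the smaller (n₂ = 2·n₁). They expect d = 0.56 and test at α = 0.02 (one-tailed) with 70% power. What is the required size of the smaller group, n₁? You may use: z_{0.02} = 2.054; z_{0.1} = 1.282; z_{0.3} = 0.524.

n₁ = 32

With allocation ratio k = n₂/n₁ = 2, Var(x̄₁−x̄₂) = σ²(1/n₁ + 1/(k·n₁)) = σ²·(k+1)/(k·n₁).
So n₁ = (1 + 1/k)·((z_{α} + z_β)/d)² = 1.500 × (2.578/0.56)².
n₁ = 1.500 × 21.19 = 31.8.
Round up: n₁ = 32, giving n₂ = 2 × 32 = 64.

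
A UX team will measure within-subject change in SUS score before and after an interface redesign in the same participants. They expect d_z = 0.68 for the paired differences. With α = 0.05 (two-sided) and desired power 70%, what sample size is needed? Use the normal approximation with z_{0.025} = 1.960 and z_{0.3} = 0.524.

For a paired (one-sample on differences) test: n = ((z_{α/2} + z_β) / d)².
z_{α/2} + z_β = 1.960 + 0.524 = 2.484.
n = (2.484 / 0.68)² = 3.653² = 13.34.
Round up.

n = 14 pairs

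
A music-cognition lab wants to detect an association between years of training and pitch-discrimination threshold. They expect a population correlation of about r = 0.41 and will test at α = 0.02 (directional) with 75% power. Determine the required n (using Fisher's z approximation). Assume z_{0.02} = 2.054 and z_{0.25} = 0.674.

n = 43

Fisher's z: C = ½·ln((1+r)/(1−r)) = ½·ln(2.3898) = 0.4356.
n = ((z_{α} + z_β)/C)² + 3.
(2.054 + 0.674) / 0.4356 = 2.728 / 0.4356 = 6.263.
n = 6.263² + 3 = 39.22 + 3 = 42.2.
Round up.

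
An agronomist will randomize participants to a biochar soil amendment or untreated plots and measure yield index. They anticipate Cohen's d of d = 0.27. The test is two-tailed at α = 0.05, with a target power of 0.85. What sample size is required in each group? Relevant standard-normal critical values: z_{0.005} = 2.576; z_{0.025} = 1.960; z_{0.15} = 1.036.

For two independent groups with equal n: n = 2·((z_{α/2} + z_β) / d)².
z_{α/2} + z_β = 1.960 + 1.036 = 2.996.
n = 2 × (2.996 / 0.27)² = 2 × 11.096² = 2 × 123.13 = 246.3.
Round up to the next whole participant.

n = 247 per group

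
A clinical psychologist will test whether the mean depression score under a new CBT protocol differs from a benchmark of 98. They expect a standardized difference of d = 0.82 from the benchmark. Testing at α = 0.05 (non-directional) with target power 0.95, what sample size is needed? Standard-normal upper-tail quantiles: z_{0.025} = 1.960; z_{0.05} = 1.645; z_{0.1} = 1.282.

n = 20

For a one-sample test: n = ((z_{α/2} + z_β) / d)².
z_{α/2} + z_β = 1.960 + 1.645 = 3.605.
n = (3.605 / 0.82)² = 4.396² = 19.33.
Round up.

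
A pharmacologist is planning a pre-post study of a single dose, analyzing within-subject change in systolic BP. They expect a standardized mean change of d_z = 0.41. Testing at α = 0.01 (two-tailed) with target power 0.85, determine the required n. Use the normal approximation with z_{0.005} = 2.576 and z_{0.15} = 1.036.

n = 78 pairs

For a paired (one-sample on differences) test: n = ((z_{α/2} + z_β) / d)².
z_{α/2} + z_β = 2.576 + 1.036 = 3.612.
n = (3.612 / 0.41)² = 8.810² = 77.61.
Round up.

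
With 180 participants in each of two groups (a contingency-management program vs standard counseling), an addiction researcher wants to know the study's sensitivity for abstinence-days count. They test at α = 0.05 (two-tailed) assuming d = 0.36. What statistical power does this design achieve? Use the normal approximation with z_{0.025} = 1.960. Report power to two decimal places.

power ≈ 0.93

For two equal groups, power = Φ(d·√(n/2) − z_{α/2}).
d·√(n/2) = 0.36 × √(180/2) = 0.36 × 9.487 = 3.415.
z_β = 3.415 − 1.960 = 1.455.
Power = Φ(1.455) = 0.927.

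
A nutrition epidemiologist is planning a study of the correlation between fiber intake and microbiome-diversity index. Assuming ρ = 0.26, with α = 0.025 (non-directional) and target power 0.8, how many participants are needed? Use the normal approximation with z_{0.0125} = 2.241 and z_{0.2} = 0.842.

n = 138

Fisher's z: C = ½·ln((1+r)/(1−r)) = ½·ln(1.7027) = 0.2661.
n = ((z_{α/2} + z_β)/C)² + 3.
(2.241 + 0.842) / 0.2661 = 3.083 / 0.2661 = 11.586.
n = 11.586² + 3 = 134.23 + 3 = 137.2.
Round up.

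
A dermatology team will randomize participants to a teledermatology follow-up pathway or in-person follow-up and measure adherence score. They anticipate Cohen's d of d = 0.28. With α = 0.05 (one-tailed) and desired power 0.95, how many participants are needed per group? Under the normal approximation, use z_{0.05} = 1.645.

n = 277 per group

For two independent groups with equal n: n = 2·((z_{α} + z_β) / d)².
z_{α} + z_β = 1.645 + 1.645 = 3.290.
n = 2 × (3.290 / 0.28)² = 2 × 11.750² = 2 × 138.06 = 276.1.
Round up to the next whole participant.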